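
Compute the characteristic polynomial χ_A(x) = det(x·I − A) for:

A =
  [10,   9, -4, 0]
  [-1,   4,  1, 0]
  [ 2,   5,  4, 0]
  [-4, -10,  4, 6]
x^4 - 24*x^3 + 216*x^2 - 864*x + 1296

Expanding det(x·I − A) (e.g. by cofactor expansion or by noting that A is similar to its Jordan form J, which has the same characteristic polynomial as A) gives
  χ_A(x) = x^4 - 24*x^3 + 216*x^2 - 864*x + 1296
which factors as (x - 6)^4. The eigenvalues (with algebraic multiplicities) are λ = 6 with multiplicity 4.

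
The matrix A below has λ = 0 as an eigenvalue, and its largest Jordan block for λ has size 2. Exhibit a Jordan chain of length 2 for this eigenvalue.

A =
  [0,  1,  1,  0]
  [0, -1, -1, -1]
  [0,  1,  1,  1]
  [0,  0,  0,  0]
A Jordan chain for λ = 0 of length 2:
v_1 = (1, -1, 1, 0)ᵀ
v_2 = (0, 1, 0, 0)ᵀ

Let N = A − (0)·I. We want v_2 with N^2 v_2 = 0 but N^1 v_2 ≠ 0; then v_{j-1} := N · v_j for j = 2, …, 2.

Pick v_2 = (0, 1, 0, 0)ᵀ.
Then v_1 = N · v_2 = (1, -1, 1, 0)ᵀ.

Sanity check: (A − (0)·I) v_1 = (0, 0, 0, 0)ᵀ = 0. ✓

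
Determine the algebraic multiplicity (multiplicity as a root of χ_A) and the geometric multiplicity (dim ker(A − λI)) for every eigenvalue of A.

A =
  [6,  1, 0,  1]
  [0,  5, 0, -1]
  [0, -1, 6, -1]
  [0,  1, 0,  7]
λ = 6: alg = 4, geom = 3

Step 1 — factor the characteristic polynomial to read off the algebraic multiplicities:
  χ_A(x) = (x - 6)^4

Step 2 — compute geometric multiplicities via the rank-nullity identity g(λ) = n − rank(A − λI):
  rank(A − (6)·I) = 1, so dim ker(A − (6)·I) = n − 1 = 3

Summary:
  λ = 6: algebraic multiplicity = 4, geometric multiplicity = 3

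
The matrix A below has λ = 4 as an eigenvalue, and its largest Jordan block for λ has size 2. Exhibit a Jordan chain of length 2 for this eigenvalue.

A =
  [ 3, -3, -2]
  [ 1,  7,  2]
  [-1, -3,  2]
A Jordan chain for λ = 4 of length 2:
v_1 = (-1, 1, -1)ᵀ
v_2 = (1, 0, 0)ᵀ

Let N = A − (4)·I. We want v_2 with N^2 v_2 = 0 but N^1 v_2 ≠ 0; then v_{j-1} := N · v_j for j = 2, …, 2.

Pick v_2 = (1, 0, 0)ᵀ.
Then v_1 = N · v_2 = (-1, 1, -1)ᵀ.

Sanity check: (A − (4)·I) v_1 = (0, 0, 0)ᵀ = 0. ✓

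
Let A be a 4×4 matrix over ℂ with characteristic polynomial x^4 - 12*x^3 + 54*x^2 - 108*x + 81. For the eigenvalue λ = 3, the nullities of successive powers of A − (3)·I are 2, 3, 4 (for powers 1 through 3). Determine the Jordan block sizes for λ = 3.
Block sizes for λ = 3: [3, 1]

From the dimensions of kernels of powers, the number of Jordan blocks of size at least j is d_j − d_{j−1} where d_j = dim ker(N^j) (with d_0 = 0). Computing the differences gives [2, 1, 1].
The number of blocks of size exactly k is (#blocks of size ≥ k) − (#blocks of size ≥ k + 1), so the partition is: 1 block(s) of size 1, 1 block(s) of size 3.
In nonincreasing order the block sizes are [3, 1].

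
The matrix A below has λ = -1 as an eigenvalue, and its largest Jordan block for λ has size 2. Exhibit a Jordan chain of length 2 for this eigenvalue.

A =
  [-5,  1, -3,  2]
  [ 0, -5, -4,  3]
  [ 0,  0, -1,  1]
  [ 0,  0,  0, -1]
A Jordan chain for λ = -1 of length 2:
v_1 = (-1, -1, 1, 0)ᵀ
v_2 = (1, 1, 0, 1)ᵀ

Let N = A − (-1)·I. We want v_2 with N^2 v_2 = 0 but N^1 v_2 ≠ 0; then v_{j-1} := N · v_j for j = 2, …, 2.

Pick v_2 = (1, 1, 0, 1)ᵀ.
Then v_1 = N · v_2 = (-1, -1, 1, 0)ᵀ.

Sanity check: (A − (-1)·I) v_1 = (0, 0, 0, 0)ᵀ = 0. ✓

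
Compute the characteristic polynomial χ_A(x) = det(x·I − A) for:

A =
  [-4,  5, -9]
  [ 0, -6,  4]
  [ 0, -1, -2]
x^3 + 12*x^2 + 48*x + 64

Expanding det(x·I − A) (e.g. by cofactor expansion or by noting that A is similar to its Jordan form J, which has the same characteristic polynomial as A) gives
  χ_A(x) = x^3 + 12*x^2 + 48*x + 64
which factors as (x + 4)^3. The eigenvalues (with algebraic multiplicities) are λ = -4 with multiplicity 3.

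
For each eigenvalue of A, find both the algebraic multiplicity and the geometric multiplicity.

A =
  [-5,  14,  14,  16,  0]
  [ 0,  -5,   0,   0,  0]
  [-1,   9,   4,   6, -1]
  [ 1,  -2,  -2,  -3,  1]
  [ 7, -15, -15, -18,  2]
λ = -5: alg = 2, geom = 2; λ = 1: alg = 3, geom = 1

Step 1 — factor the characteristic polynomial to read off the algebraic multiplicities:
  χ_A(x) = (x - 1)^3*(x + 5)^2

Step 2 — compute geometric multiplicities via the rank-nullity identity g(λ) = n − rank(A − λI):
  rank(A − (-5)·I) = 3, so dim ker(A − (-5)·I) = n − 3 = 2
  rank(A − (1)·I) = 4, so dim ker(A − (1)·I) = n − 4 = 1

Summary:
  λ = -5: algebraic multiplicity = 2, geometric multiplicity = 2
  λ = 1: algebraic multiplicity = 3, geometric multiplicity = 1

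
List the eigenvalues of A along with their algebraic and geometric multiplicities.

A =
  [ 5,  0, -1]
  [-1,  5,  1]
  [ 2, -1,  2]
λ = 4: alg = 3, geom = 1

Step 1 — factor the characteristic polynomial to read off the algebraic multiplicities:
  χ_A(x) = (x - 4)^3

Step 2 — compute geometric multiplicities via the rank-nullity identity g(λ) = n − rank(A − λI):
  rank(A − (4)·I) = 2, so dim ker(A − (4)·I) = n − 2 = 1

Summary:
  λ = 4: algebraic multiplicity = 3, geometric multiplicity = 1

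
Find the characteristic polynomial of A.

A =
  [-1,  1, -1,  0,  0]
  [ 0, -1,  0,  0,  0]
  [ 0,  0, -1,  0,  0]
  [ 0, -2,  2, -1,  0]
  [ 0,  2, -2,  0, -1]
x^5 + 5*x^4 + 10*x^3 + 10*x^2 + 5*x + 1

Expanding det(x·I − A) (e.g. by cofactor expansion or by noting that A is similar to its Jordan form J, which has the same characteristic polynomial as A) gives
  χ_A(x) = x^5 + 5*x^4 + 10*x^3 + 10*x^2 + 5*x + 1
which factors as (x + 1)^5. The eigenvalues (with algebraic multiplicities) are λ = -1 with multiplicity 5.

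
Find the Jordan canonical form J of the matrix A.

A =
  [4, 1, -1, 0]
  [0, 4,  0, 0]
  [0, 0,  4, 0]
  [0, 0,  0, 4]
J_2(4) ⊕ J_1(4) ⊕ J_1(4)

The characteristic polynomial is
  det(x·I − A) = x^4 - 16*x^3 + 96*x^2 - 256*x + 256 = (x - 4)^4

Eigenvalues and multiplicities (the geometric multiplicity of λ is n − rank(A − λI), which equals the number of Jordan blocks for λ):
  λ = 4: algebraic multiplicity = 4, geometric multiplicity = 3

Determining the block sizes for each eigenvalue:
  λ = 4: 3 blocks summing to 4 forces exactly one block of size 2 and the rest size 1 → block sizes [2, 1, 1]

Assembling the blocks gives a Jordan form
J =
  [4, 1, 0, 0]
  [0, 4, 0, 0]
  [0, 0, 4, 0]
  [0, 0, 0, 4]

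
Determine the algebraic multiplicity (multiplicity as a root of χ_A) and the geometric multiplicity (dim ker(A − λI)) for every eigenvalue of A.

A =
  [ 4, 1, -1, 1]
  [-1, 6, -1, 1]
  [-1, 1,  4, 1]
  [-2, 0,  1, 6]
λ = 5: alg = 4, geom = 2

Step 1 — factor the characteristic polynomial to read off the algebraic multiplicities:
  χ_A(x) = (x - 5)^4

Step 2 — compute geometric multiplicities via the rank-nullity identity g(λ) = n − rank(A − λI):
  rank(A − (5)·I) = 2, so dim ker(A − (5)·I) = n − 2 = 2

Summary:
  λ = 5: algebraic multiplicity = 4, geometric multiplicity = 2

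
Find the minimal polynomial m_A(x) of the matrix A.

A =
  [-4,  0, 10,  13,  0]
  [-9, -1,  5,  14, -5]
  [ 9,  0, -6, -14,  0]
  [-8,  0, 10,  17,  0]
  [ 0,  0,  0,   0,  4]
x^3 - 7*x^2 + 8*x + 16

The characteristic polynomial is χ_A(x) = (x - 4)^3*(x + 1)^2, so the eigenvalues are known. The minimal polynomial is
  m_A(x) = Π_λ (x − λ)^{k_λ}
where k_λ is the size of the *largest* Jordan block for λ (equivalently, the smallest k with (A − λI)^k v = 0 for every generalised eigenvector v of λ).

  λ = -1: largest Jordan block has size 1, contributing (x + 1)
  λ = 4: largest Jordan block has size 2, contributing (x − 4)^2

So m_A(x) = (x - 4)^2*(x + 1) = x^3 - 7*x^2 + 8*x + 16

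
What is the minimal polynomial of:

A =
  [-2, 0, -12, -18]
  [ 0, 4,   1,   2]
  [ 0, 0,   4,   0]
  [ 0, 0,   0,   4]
x^3 - 6*x^2 + 32

The characteristic polynomial is χ_A(x) = (x - 4)^3*(x + 2), so the eigenvalues are known. The minimal polynomial is
  m_A(x) = Π_λ (x − λ)^{k_λ}
where k_λ is the size of the *largest* Jordan block for λ (equivalently, the smallest k with (A − λI)^k v = 0 for every generalised eigenvector v of λ).

  λ = -2: largest Jordan block has size 1, contributing (x + 2)
  λ = 4: largest Jordan block has size 2, contributing (x − 4)^2

So m_A(x) = (x - 4)^2*(x + 2) = x^3 - 6*x^2 + 32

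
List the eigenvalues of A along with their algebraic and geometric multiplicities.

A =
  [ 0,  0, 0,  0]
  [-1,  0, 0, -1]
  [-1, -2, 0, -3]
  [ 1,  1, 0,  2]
λ = 0: alg = 2, geom = 2; λ = 1: alg = 2, geom = 1

Step 1 — factor the characteristic polynomial to read off the algebraic multiplicities:
  χ_A(x) = x^2*(x - 1)^2

Step 2 — compute geometric multiplicities via the rank-nullity identity g(λ) = n − rank(A − λI):
  rank(A − (0)·I) = 2, so dim ker(A − (0)·I) = n − 2 = 2
  rank(A − (1)·I) = 3, so dim ker(A − (1)·I) = n − 3 = 1

Summary:
  λ = 0: algebraic multiplicity = 2, geometric multiplicity = 2
  λ = 1: algebraic multiplicity = 2, geometric multiplicity = 1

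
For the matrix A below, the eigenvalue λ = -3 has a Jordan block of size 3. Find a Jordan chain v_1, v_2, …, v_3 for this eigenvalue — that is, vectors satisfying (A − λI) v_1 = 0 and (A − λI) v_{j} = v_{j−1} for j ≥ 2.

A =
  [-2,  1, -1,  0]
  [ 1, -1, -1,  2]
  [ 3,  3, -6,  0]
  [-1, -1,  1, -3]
A Jordan chain for λ = -3 of length 3:
v_1 = (-1, -2, -3, 1)ᵀ
v_2 = (1, 1, 3, -1)ᵀ
v_3 = (1, 0, 0, 0)ᵀ

Let N = A − (-3)·I. We want v_3 with N^3 v_3 = 0 but N^2 v_3 ≠ 0; then v_{j-1} := N · v_j for j = 3, …, 2.

Pick v_3 = (1, 0, 0, 0)ᵀ.
Then v_2 = N · v_3 = (1, 1, 3, -1)ᵀ.
Then v_1 = N · v_2 = (-1, -2, -3, 1)ᵀ.

Sanity check: (A − (-3)·I) v_1 = (0, 0, 0, 0)ᵀ = 0. ✓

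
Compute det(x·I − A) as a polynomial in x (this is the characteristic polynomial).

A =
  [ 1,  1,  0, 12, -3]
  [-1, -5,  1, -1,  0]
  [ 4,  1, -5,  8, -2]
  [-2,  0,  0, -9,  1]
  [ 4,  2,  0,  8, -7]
x^5 + 25*x^4 + 250*x^3 + 1250*x^2 + 3125*x + 3125

Expanding det(x·I − A) (e.g. by cofactor expansion or by noting that A is similar to its Jordan form J, which has the same characteristic polynomial as A) gives
  χ_A(x) = x^5 + 25*x^4 + 250*x^3 + 1250*x^2 + 3125*x + 3125
which factors as (x + 5)^5. The eigenvalues (with algebraic multiplicities) are λ = -5 with multiplicity 5.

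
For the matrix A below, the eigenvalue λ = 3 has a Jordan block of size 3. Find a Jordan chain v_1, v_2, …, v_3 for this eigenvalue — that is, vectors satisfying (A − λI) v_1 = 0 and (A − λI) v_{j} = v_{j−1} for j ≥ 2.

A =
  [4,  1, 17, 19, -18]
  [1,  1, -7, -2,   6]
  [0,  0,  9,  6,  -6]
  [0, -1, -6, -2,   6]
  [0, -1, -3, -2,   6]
A Jordan chain for λ = 3 of length 3:
v_1 = (2, -1, 0, -1, -1)ᵀ
v_2 = (1, 1, 0, 0, 0)ᵀ
v_3 = (1, 0, 0, 0, 0)ᵀ

Let N = A − (3)·I. We want v_3 with N^3 v_3 = 0 but N^2 v_3 ≠ 0; then v_{j-1} := N · v_j for j = 3, …, 2.

Pick v_3 = (1, 0, 0, 0, 0)ᵀ.
Then v_2 = N · v_3 = (1, 1, 0, 0, 0)ᵀ.
Then v_1 = N · v_2 = (2, -1, 0, -1, -1)ᵀ.

Sanity check: (A − (3)·I) v_1 = (0, 0, 0, 0, 0)ᵀ = 0. ✓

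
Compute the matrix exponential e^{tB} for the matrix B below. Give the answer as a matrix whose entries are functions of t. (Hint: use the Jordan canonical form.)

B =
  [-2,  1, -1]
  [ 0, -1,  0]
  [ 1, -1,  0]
e^{tB} =
  [-t*exp(-t) + exp(-t), t*exp(-t), -t*exp(-t)]
  [0, exp(-t), 0]
  [t*exp(-t), -t*exp(-t), t*exp(-t) + exp(-t)]

Strategy: write B = P · J · P⁻¹ where J is a Jordan canonical form, so e^{tB} = P · e^{tJ} · P⁻¹, and e^{tJ} can be computed block-by-block.

B has Jordan form
J =
  [-1,  1,  0]
  [ 0, -1,  0]
  [ 0,  0, -1]
(up to reordering of blocks).

Per-block formulas:
  For a 2×2 Jordan block J_2(-1): exp(t · J_2(-1)) = e^(-1t)·(I + t·N), where N is the 2×2 nilpotent shift.
  For a 1×1 block at λ = -1: exp(t · [-1]) = [e^(-1t)].

After assembling e^{tJ} and conjugating by P, we get:

e^{tB} =
  [-t*exp(-t) + exp(-t), t*exp(-t), -t*exp(-t)]
  [0, exp(-t), 0]
  [t*exp(-t), -t*exp(-t), t*exp(-t) + exp(-t)]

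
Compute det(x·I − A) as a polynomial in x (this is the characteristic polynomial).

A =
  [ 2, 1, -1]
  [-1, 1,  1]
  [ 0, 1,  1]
x^3 - 4*x^2 + 5*x - 2

Expanding det(x·I − A) (e.g. by cofactor expansion or by noting that A is similar to its Jordan form J, which has the same characteristic polynomial as A) gives
  χ_A(x) = x^3 - 4*x^2 + 5*x - 2
which factors as (x - 2)*(x - 1)^2. The eigenvalues (with algebraic multiplicities) are λ = 1 with multiplicity 2, λ = 2 with multiplicity 1.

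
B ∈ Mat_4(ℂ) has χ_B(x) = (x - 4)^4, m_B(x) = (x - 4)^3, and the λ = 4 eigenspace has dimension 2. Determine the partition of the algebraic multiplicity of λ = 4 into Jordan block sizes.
Block sizes for λ = 4: [3, 1]

Step 1 — from the characteristic polynomial, algebraic multiplicity of λ = 4 is 4. From dim ker(B − (4)·I) = 2, there are exactly 2 Jordan blocks for λ = 4.
Step 2 — from the minimal polynomial, the factor (x − 4)^3 tells us the largest block for λ = 4 has size 3.
Step 3 — with total size 4, 2 blocks, and largest block 3, the block sizes (in nonincreasing order) are [3, 1].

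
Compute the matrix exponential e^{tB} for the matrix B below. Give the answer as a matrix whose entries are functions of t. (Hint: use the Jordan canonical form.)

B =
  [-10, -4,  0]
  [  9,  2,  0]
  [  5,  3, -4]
e^{tB} =
  [-6*t*exp(-4*t) + exp(-4*t), -4*t*exp(-4*t), 0]
  [9*t*exp(-4*t), 6*t*exp(-4*t) + exp(-4*t), 0]
  [-3*t^2*exp(-4*t)/2 + 5*t*exp(-4*t), -t^2*exp(-4*t) + 3*t*exp(-4*t), exp(-4*t)]

Strategy: write B = P · J · P⁻¹ where J is a Jordan canonical form, so e^{tB} = P · e^{tJ} · P⁻¹, and e^{tJ} can be computed block-by-block.

B has Jordan form
J =
  [-4,  1,  0]
  [ 0, -4,  1]
  [ 0,  0, -4]
(up to reordering of blocks).

Per-block formulas:
  For a 3×3 Jordan block J_3(-4): exp(t · J_3(-4)) = e^(-4t)·(I + t·N + (t^2/2)·N^2), where N is the 3×3 nilpotent shift.

After assembling e^{tJ} and conjugating by P, we get:

e^{tB} =
  [-6*t*exp(-4*t) + exp(-4*t), -4*t*exp(-4*t), 0]
  [9*t*exp(-4*t), 6*t*exp(-4*t) + exp(-4*t), 0]
  [-3*t^2*exp(-4*t)/2 + 5*t*exp(-4*t), -t^2*exp(-4*t) + 3*t*exp(-4*t), exp(-4*t)]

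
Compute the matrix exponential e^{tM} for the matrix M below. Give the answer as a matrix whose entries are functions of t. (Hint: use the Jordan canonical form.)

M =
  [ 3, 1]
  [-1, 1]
e^{tM} =
  [t*exp(2*t) + exp(2*t), t*exp(2*t)]
  [-t*exp(2*t), -t*exp(2*t) + exp(2*t)]

Strategy: write M = P · J · P⁻¹ where J is a Jordan canonical form, so e^{tM} = P · e^{tJ} · P⁻¹, and e^{tJ} can be computed block-by-block.

M has Jordan form
J =
  [2, 1]
  [0, 2]
(up to reordering of blocks).

Per-block formulas:
  For a 2×2 Jordan block J_2(2): exp(t · J_2(2)) = e^(2t)·(I + t·N), where N is the 2×2 nilpotent shift.

After assembling e^{tJ} and conjugating by P, we get:

e^{tM} =
  [t*exp(2*t) + exp(2*t), t*exp(2*t)]
  [-t*exp(2*t), -t*exp(2*t) + exp(2*t)]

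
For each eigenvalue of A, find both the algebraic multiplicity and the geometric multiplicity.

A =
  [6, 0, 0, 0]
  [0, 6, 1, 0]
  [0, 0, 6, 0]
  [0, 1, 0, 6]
λ = 6: alg = 4, geom = 2

Step 1 — factor the characteristic polynomial to read off the algebraic multiplicities:
  χ_A(x) = (x - 6)^4

Step 2 — compute geometric multiplicities via the rank-nullity identity g(λ) = n − rank(A − λI):
  rank(A − (6)·I) = 2, so dim ker(A − (6)·I) = n − 2 = 2

Summary:
  λ = 6: algebraic multiplicity = 4, geometric multiplicity = 2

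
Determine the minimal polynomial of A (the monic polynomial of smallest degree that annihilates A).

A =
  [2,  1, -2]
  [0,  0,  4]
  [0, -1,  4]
x^2 - 4*x + 4

The characteristic polynomial is χ_A(x) = (x - 2)^3, so the eigenvalues are known. The minimal polynomial is
  m_A(x) = Π_λ (x − λ)^{k_λ}
where k_λ is the size of the *largest* Jordan block for λ (equivalently, the smallest k with (A − λI)^k v = 0 for every generalised eigenvector v of λ).

  λ = 2: largest Jordan block has size 2, contributing (x − 2)^2

So m_A(x) = (x - 2)^2 = x^2 - 4*x + 4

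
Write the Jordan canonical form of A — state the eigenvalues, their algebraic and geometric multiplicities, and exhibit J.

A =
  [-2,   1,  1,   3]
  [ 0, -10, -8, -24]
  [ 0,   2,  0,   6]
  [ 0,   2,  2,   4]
J_2(-2) ⊕ J_1(-2) ⊕ J_1(-2)

The characteristic polynomial is
  det(x·I − A) = x^4 + 8*x^3 + 24*x^2 + 32*x + 16 = (x + 2)^4

Eigenvalues and multiplicities (the geometric multiplicity of λ is n − rank(A − λI), which equals the number of Jordan blocks for λ):
  λ = -2: algebraic multiplicity = 4, geometric multiplicity = 3

Determining the block sizes for each eigenvalue:
  λ = -2: 3 blocks summing to 4 forces exactly one block of size 2 and the rest size 1 → block sizes [2, 1, 1]

Assembling the blocks gives a Jordan form
J =
  [-2,  1,  0,  0]
  [ 0, -2,  0,  0]
  [ 0,  0, -2,  0]
  [ 0,  0,  0, -2]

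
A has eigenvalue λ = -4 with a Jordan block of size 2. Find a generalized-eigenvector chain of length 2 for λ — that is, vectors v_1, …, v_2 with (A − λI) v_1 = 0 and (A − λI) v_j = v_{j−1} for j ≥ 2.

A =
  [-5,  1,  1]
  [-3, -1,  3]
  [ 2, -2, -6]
A Jordan chain for λ = -4 of length 2:
v_1 = (-1, -3, 2)ᵀ
v_2 = (1, 0, 0)ᵀ

Let N = A − (-4)·I. We want v_2 with N^2 v_2 = 0 but N^1 v_2 ≠ 0; then v_{j-1} := N · v_j for j = 2, …, 2.

Pick v_2 = (1, 0, 0)ᵀ.
Then v_1 = N · v_2 = (-1, -3, 2)ᵀ.

Sanity check: (A − (-4)·I) v_1 = (0, 0, 0)ᵀ = 0. ✓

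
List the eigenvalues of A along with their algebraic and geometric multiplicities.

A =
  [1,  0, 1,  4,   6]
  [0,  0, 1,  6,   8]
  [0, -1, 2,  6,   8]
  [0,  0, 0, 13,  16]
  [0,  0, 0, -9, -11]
λ = 1: alg = 5, geom = 2

Step 1 — factor the characteristic polynomial to read off the algebraic multiplicities:
  χ_A(x) = (x - 1)^5

Step 2 — compute geometric multiplicities via the rank-nullity identity g(λ) = n − rank(A − λI):
  rank(A − (1)·I) = 3, so dim ker(A − (1)·I) = n − 3 = 2

Summary:
  λ = 1: algebraic multiplicity = 5, geometric multiplicity = 2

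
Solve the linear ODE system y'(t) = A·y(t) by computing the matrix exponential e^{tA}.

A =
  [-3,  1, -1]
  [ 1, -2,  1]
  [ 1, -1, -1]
e^{tA} =
  [t^2*exp(-2*t)/2 - t*exp(-2*t) + exp(-2*t), t*exp(-2*t), t^2*exp(-2*t)/2 - t*exp(-2*t)]
  [t*exp(-2*t), exp(-2*t), t*exp(-2*t)]
  [-t^2*exp(-2*t)/2 + t*exp(-2*t), -t*exp(-2*t), -t^2*exp(-2*t)/2 + t*exp(-2*t) + exp(-2*t)]

Strategy: write A = P · J · P⁻¹ where J is a Jordan canonical form, so e^{tA} = P · e^{tJ} · P⁻¹, and e^{tJ} can be computed block-by-block.

A has Jordan form
J =
  [-2,  1,  0]
  [ 0, -2,  1]
  [ 0,  0, -2]
(up to reordering of blocks).

Per-block formulas:
  For a 3×3 Jordan block J_3(-2): exp(t · J_3(-2)) = e^(-2t)·(I + t·N + (t^2/2)·N^2), where N is the 3×3 nilpotent shift.

After assembling e^{tJ} and conjugating by P, we get:

e^{tA} =
  [t^2*exp(-2*t)/2 - t*exp(-2*t) + exp(-2*t), t*exp(-2*t), t^2*exp(-2*t)/2 - t*exp(-2*t)]
  [t*exp(-2*t), exp(-2*t), t*exp(-2*t)]
  [-t^2*exp(-2*t)/2 + t*exp(-2*t), -t*exp(-2*t), -t^2*exp(-2*t)/2 + t*exp(-2*t) + exp(-2*t)]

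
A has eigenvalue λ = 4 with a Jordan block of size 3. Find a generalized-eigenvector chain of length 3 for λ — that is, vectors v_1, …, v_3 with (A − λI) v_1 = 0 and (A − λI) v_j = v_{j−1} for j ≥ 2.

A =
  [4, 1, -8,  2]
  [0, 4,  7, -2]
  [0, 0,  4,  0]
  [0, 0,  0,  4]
A Jordan chain for λ = 4 of length 3:
v_1 = (7, 0, 0, 0)ᵀ
v_2 = (-8, 7, 0, 0)ᵀ
v_3 = (0, 0, 1, 0)ᵀ

Let N = A − (4)·I. We want v_3 with N^3 v_3 = 0 but N^2 v_3 ≠ 0; then v_{j-1} := N · v_j for j = 3, …, 2.

Pick v_3 = (0, 0, 1, 0)ᵀ.
Then v_2 = N · v_3 = (-8, 7, 0, 0)ᵀ.
Then v_1 = N · v_2 = (7, 0, 0, 0)ᵀ.

Sanity check: (A − (4)·I) v_1 = (0, 0, 0, 0)ᵀ = 0. ✓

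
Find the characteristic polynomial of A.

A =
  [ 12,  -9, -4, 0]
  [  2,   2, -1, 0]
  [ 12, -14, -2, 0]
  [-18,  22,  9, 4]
x^4 - 16*x^3 + 96*x^2 - 256*x + 256

Expanding det(x·I − A) (e.g. by cofactor expansion or by noting that A is similar to its Jordan form J, which has the same characteristic polynomial as A) gives
  χ_A(x) = x^4 - 16*x^3 + 96*x^2 - 256*x + 256
which factors as (x - 4)^4. The eigenvalues (with algebraic multiplicities) are λ = 4 with multiplicity 4.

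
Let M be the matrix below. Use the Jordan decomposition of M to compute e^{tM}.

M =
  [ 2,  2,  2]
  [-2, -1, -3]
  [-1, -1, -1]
e^{tM} =
  [-t^2 + 2*t + 1, 2*t, -2*t^2 + 2*t]
  [t^2/2 - 2*t, 1 - t, t^2 - 3*t]
  [t^2/2 - t, -t, t^2 - t + 1]

Strategy: write M = P · J · P⁻¹ where J is a Jordan canonical form, so e^{tM} = P · e^{tJ} · P⁻¹, and e^{tJ} can be computed block-by-block.

M has Jordan form
J =
  [0, 1, 0]
  [0, 0, 1]
  [0, 0, 0]
(up to reordering of blocks).

Per-block formulas:
  For a 3×3 Jordan block J_3(0): exp(t · J_3(0)) = e^(0t)·(I + t·N + (t^2/2)·N^2), where N is the 3×3 nilpotent shift.

After assembling e^{tJ} and conjugating by P, we get:

e^{tM} =
  [-t^2 + 2*t + 1, 2*t, -2*t^2 + 2*t]
  [t^2/2 - 2*t, 1 - t, t^2 - 3*t]
  [t^2/2 - t, -t, t^2 - t + 1]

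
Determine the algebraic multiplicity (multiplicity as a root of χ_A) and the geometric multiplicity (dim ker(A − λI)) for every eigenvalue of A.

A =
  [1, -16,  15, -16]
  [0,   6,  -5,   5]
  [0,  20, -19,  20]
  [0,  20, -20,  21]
λ = 1: alg = 3, geom = 2; λ = 6: alg = 1, geom = 1

Step 1 — factor the characteristic polynomial to read off the algebraic multiplicities:
  χ_A(x) = (x - 6)*(x - 1)^3

Step 2 — compute geometric multiplicities via the rank-nullity identity g(λ) = n − rank(A − λI):
  rank(A − (1)·I) = 2, so dim ker(A − (1)·I) = n − 2 = 2
  rank(A − (6)·I) = 3, so dim ker(A − (6)·I) = n − 3 = 1

Summary:
  λ = 1: algebraic multiplicity = 3, geometric multiplicity = 2
  λ = 6: algebraic multiplicity = 1, geometric multiplicity = 1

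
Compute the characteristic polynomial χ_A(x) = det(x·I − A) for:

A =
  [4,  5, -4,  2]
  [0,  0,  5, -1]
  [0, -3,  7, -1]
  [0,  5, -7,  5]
x^4 - 16*x^3 + 96*x^2 - 256*x + 256

Expanding det(x·I − A) (e.g. by cofactor expansion or by noting that A is similar to its Jordan form J, which has the same characteristic polynomial as A) gives
  χ_A(x) = x^4 - 16*x^3 + 96*x^2 - 256*x + 256
which factors as (x - 4)^4. The eigenvalues (with algebraic multiplicities) are λ = 4 with multiplicity 4.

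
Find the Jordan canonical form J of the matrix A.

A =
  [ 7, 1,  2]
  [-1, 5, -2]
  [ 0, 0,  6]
J_2(6) ⊕ J_1(6)

The characteristic polynomial is
  det(x·I − A) = x^3 - 18*x^2 + 108*x - 216 = (x - 6)^3

Eigenvalues and multiplicities (the geometric multiplicity of λ is n − rank(A − λI), which equals the number of Jordan blocks for λ):
  λ = 6: algebraic multiplicity = 3, geometric multiplicity = 2

Determining the block sizes for each eigenvalue:
  λ = 6: 2 blocks summing to 3 forces exactly one block of size 2 and the rest size 1 → block sizes [2, 1]

Assembling the blocks gives a Jordan form
J =
  [6, 1, 0]
  [0, 6, 0]
  [0, 0, 6]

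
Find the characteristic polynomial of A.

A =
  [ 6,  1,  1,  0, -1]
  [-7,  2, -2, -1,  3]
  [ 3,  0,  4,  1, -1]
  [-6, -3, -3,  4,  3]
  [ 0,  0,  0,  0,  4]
x^5 - 20*x^4 + 160*x^3 - 640*x^2 + 1280*x - 1024

Expanding det(x·I − A) (e.g. by cofactor expansion or by noting that A is similar to its Jordan form J, which has the same characteristic polynomial as A) gives
  χ_A(x) = x^5 - 20*x^4 + 160*x^3 - 640*x^2 + 1280*x - 1024
which factors as (x - 4)^5. The eigenvalues (with algebraic multiplicities) are λ = 4 with multiplicity 5.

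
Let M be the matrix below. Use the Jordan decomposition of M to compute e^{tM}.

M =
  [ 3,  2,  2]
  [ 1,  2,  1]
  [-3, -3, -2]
e^{tM} =
  [2*t*exp(t) + exp(t), 2*t*exp(t), 2*t*exp(t)]
  [t*exp(t), t*exp(t) + exp(t), t*exp(t)]
  [-3*t*exp(t), -3*t*exp(t), -3*t*exp(t) + exp(t)]

Strategy: write M = P · J · P⁻¹ where J is a Jordan canonical form, so e^{tM} = P · e^{tJ} · P⁻¹, and e^{tJ} can be computed block-by-block.

M has Jordan form
J =
  [1, 1, 0]
  [0, 1, 0]
  [0, 0, 1]
(up to reordering of blocks).

Per-block formulas:
  For a 2×2 Jordan block J_2(1): exp(t · J_2(1)) = e^(1t)·(I + t·N), where N is the 2×2 nilpotent shift.
  For a 1×1 block at λ = 1: exp(t · [1]) = [e^(1t)].

After assembling e^{tJ} and conjugating by P, we get:

e^{tM} =
  [2*t*exp(t) + exp(t), 2*t*exp(t), 2*t*exp(t)]
  [t*exp(t), t*exp(t) + exp(t), t*exp(t)]
  [-3*t*exp(t), -3*t*exp(t), -3*t*exp(t) + exp(t)]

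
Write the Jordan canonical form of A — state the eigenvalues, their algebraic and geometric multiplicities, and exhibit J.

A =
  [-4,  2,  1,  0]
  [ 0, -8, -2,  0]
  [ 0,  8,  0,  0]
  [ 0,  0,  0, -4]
J_2(-4) ⊕ J_1(-4) ⊕ J_1(-4)

The characteristic polynomial is
  det(x·I − A) = x^4 + 16*x^3 + 96*x^2 + 256*x + 256 = (x + 4)^4

Eigenvalues and multiplicities (the geometric multiplicity of λ is n − rank(A − λI), which equals the number of Jordan blocks for λ):
  λ = -4: algebraic multiplicity = 4, geometric multiplicity = 3

Determining the block sizes for each eigenvalue:
  λ = -4: 3 blocks summing to 4 forces exactly one block of size 2 and the rest size 1 → block sizes [2, 1, 1]

Assembling the blocks gives a Jordan form
J =
  [-4,  1,  0,  0]
  [ 0, -4,  0,  0]
  [ 0,  0, -4,  0]
  [ 0,  0,  0, -4]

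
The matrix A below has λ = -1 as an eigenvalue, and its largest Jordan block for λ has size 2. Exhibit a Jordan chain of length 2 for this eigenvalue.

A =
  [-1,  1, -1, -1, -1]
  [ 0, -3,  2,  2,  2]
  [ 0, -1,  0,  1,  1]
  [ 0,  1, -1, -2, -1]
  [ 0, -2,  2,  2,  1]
A Jordan chain for λ = -1 of length 2:
v_1 = (1, -2, -1, 1, -2)ᵀ
v_2 = (0, 1, 0, 0, 0)ᵀ

Let N = A − (-1)·I. We want v_2 with N^2 v_2 = 0 but N^1 v_2 ≠ 0; then v_{j-1} := N · v_j for j = 2, …, 2.

Pick v_2 = (0, 1, 0, 0, 0)ᵀ.
Then v_1 = N · v_2 = (1, -2, -1, 1, -2)ᵀ.

Sanity check: (A − (-1)·I) v_1 = (0, 0, 0, 0, 0)ᵀ = 0. ✓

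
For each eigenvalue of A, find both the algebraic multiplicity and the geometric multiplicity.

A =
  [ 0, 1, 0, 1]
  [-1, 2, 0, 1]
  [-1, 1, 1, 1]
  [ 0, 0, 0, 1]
λ = 1: alg = 4, geom = 3

Step 1 — factor the characteristic polynomial to read off the algebraic multiplicities:
  χ_A(x) = (x - 1)^4

Step 2 — compute geometric multiplicities via the rank-nullity identity g(λ) = n − rank(A − λI):
  rank(A − (1)·I) = 1, so dim ker(A − (1)·I) = n − 1 = 3

Summary:
  λ = 1: algebraic multiplicity = 4, geometric multiplicity = 3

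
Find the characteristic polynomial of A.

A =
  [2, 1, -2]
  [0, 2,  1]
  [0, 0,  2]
x^3 - 6*x^2 + 12*x - 8

Expanding det(x·I − A) (e.g. by cofactor expansion or by noting that A is similar to its Jordan form J, which has the same characteristic polynomial as A) gives
  χ_A(x) = x^3 - 6*x^2 + 12*x - 8
which factors as (x - 2)^3. The eigenvalues (with algebraic multiplicities) are λ = 2 with multiplicity 3.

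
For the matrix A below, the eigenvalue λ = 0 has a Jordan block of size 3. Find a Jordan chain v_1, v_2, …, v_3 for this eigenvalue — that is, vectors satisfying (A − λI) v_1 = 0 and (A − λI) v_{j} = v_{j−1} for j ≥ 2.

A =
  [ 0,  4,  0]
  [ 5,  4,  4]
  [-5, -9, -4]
A Jordan chain for λ = 0 of length 3:
v_1 = (20, 0, -25)ᵀ
v_2 = (0, 5, -5)ᵀ
v_3 = (1, 0, 0)ᵀ

Let N = A − (0)·I. We want v_3 with N^3 v_3 = 0 but N^2 v_3 ≠ 0; then v_{j-1} := N · v_j for j = 3, …, 2.

Pick v_3 = (1, 0, 0)ᵀ.
Then v_2 = N · v_3 = (0, 5, -5)ᵀ.
Then v_1 = N · v_2 = (20, 0, -25)ᵀ.

Sanity check: (A − (0)·I) v_1 = (0, 0, 0)ᵀ = 0. ✓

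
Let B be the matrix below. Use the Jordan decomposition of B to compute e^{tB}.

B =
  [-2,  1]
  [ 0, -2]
e^{tB} =
  [exp(-2*t), t*exp(-2*t)]
  [0, exp(-2*t)]

Strategy: write B = P · J · P⁻¹ where J is a Jordan canonical form, so e^{tB} = P · e^{tJ} · P⁻¹, and e^{tJ} can be computed block-by-block.

B has Jordan form
J =
  [-2,  1]
  [ 0, -2]
(up to reordering of blocks).

Per-block formulas:
  For a 2×2 Jordan block J_2(-2): exp(t · J_2(-2)) = e^(-2t)·(I + t·N), where N is the 2×2 nilpotent shift.

After assembling e^{tJ} and conjugating by P, we get:

e^{tB} =
  [exp(-2*t), t*exp(-2*t)]
  [0, exp(-2*t)]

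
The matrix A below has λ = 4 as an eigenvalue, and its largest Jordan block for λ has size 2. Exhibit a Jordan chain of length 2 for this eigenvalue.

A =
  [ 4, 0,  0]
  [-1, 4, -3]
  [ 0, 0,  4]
A Jordan chain for λ = 4 of length 2:
v_1 = (0, -1, 0)ᵀ
v_2 = (1, 0, 0)ᵀ

Let N = A − (4)·I. We want v_2 with N^2 v_2 = 0 but N^1 v_2 ≠ 0; then v_{j-1} := N · v_j for j = 2, …, 2.

Pick v_2 = (1, 0, 0)ᵀ.
Then v_1 = N · v_2 = (0, -1, 0)ᵀ.

Sanity check: (A − (4)·I) v_1 = (0, 0, 0)ᵀ = 0. ✓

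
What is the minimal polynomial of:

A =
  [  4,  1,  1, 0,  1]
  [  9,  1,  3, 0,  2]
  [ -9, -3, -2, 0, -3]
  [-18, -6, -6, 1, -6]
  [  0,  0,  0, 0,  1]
x^3 - 3*x^2 + 3*x - 1

The characteristic polynomial is χ_A(x) = (x - 1)^5, so the eigenvalues are known. The minimal polynomial is
  m_A(x) = Π_λ (x − λ)^{k_λ}
where k_λ is the size of the *largest* Jordan block for λ (equivalently, the smallest k with (A − λI)^k v = 0 for every generalised eigenvector v of λ).

  λ = 1: largest Jordan block has size 3, contributing (x − 1)^3

So m_A(x) = (x - 1)^3 = x^3 - 3*x^2 + 3*x - 1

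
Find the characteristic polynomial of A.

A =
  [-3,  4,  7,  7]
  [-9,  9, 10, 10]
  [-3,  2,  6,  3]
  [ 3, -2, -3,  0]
x^4 - 12*x^3 + 54*x^2 - 108*x + 81

Expanding det(x·I − A) (e.g. by cofactor expansion or by noting that A is similar to its Jordan form J, which has the same characteristic polynomial as A) gives
  χ_A(x) = x^4 - 12*x^3 + 54*x^2 - 108*x + 81
which factors as (x - 3)^4. The eigenvalues (with algebraic multiplicities) are λ = 3 with multiplicity 4.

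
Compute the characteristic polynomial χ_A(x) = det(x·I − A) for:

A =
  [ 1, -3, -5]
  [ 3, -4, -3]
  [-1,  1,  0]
x^3 + 3*x^2 + 3*x + 1

Expanding det(x·I − A) (e.g. by cofactor expansion or by noting that A is similar to its Jordan form J, which has the same characteristic polynomial as A) gives
  χ_A(x) = x^3 + 3*x^2 + 3*x + 1
which factors as (x + 1)^3. The eigenvalues (with algebraic multiplicities) are λ = -1 with multiplicity 3.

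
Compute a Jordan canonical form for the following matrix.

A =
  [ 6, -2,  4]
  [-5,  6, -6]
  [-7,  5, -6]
J_3(2)

The characteristic polynomial is
  det(x·I − A) = x^3 - 6*x^2 + 12*x - 8 = (x - 2)^3

Eigenvalues and multiplicities (the geometric multiplicity of λ is n − rank(A − λI), which equals the number of Jordan blocks for λ):
  λ = 2: algebraic multiplicity = 3, geometric multiplicity = 1

Determining the block sizes for each eigenvalue:
  λ = 2: one block (gm = 1), so the single block has size am = 3 → block sizes [3]

Assembling the blocks gives a Jordan form
J =
  [2, 1, 0]
  [0, 2, 1]
  [0, 0, 2]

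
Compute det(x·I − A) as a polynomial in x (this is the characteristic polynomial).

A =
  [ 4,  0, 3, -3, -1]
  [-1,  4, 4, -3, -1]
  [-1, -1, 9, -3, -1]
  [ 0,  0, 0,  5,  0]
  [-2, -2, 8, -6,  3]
x^5 - 25*x^4 + 250*x^3 - 1250*x^2 + 3125*x - 3125

Expanding det(x·I − A) (e.g. by cofactor expansion or by noting that A is similar to its Jordan form J, which has the same characteristic polynomial as A) gives
  χ_A(x) = x^5 - 25*x^4 + 250*x^3 - 1250*x^2 + 3125*x - 3125
which factors as (x - 5)^5. The eigenvalues (with algebraic multiplicities) are λ = 5 with multiplicity 5.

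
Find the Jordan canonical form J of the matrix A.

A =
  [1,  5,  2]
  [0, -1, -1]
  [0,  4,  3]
J_3(1)

The characteristic polynomial is
  det(x·I − A) = x^3 - 3*x^2 + 3*x - 1 = (x - 1)^3

Eigenvalues and multiplicities (the geometric multiplicity of λ is n − rank(A − λI), which equals the number of Jordan blocks for λ):
  λ = 1: algebraic multiplicity = 3, geometric multiplicity = 1

Determining the block sizes for each eigenvalue:
  λ = 1: one block (gm = 1), so the single block has size am = 3 → block sizes [3]

Assembling the blocks gives a Jordan form
J =
  [1, 1, 0]
  [0, 1, 1]
  [0, 0, 1]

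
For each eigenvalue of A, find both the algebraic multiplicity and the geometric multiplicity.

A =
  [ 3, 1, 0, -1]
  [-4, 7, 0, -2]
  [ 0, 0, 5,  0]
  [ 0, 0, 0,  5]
λ = 5: alg = 4, geom = 3

Step 1 — factor the characteristic polynomial to read off the algebraic multiplicities:
  χ_A(x) = (x - 5)^4

Step 2 — compute geometric multiplicities via the rank-nullity identity g(λ) = n − rank(A − λI):
  rank(A − (5)·I) = 1, so dim ker(A − (5)·I) = n − 1 = 3

Summary:
  λ = 5: algebraic multiplicity = 4, geometric multiplicity = 3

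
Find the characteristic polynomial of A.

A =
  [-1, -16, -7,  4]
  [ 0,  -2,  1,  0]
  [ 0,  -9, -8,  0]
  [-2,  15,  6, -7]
x^4 + 18*x^3 + 120*x^2 + 350*x + 375

Expanding det(x·I − A) (e.g. by cofactor expansion or by noting that A is similar to its Jordan form J, which has the same characteristic polynomial as A) gives
  χ_A(x) = x^4 + 18*x^3 + 120*x^2 + 350*x + 375
which factors as (x + 3)*(x + 5)^3. The eigenvalues (with algebraic multiplicities) are λ = -5 with multiplicity 3, λ = -3 with multiplicity 1.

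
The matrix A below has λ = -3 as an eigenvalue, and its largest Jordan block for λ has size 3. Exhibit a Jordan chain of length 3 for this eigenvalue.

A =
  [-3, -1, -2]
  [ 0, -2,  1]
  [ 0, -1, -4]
A Jordan chain for λ = -3 of length 3:
v_1 = (1, 0, 0)ᵀ
v_2 = (-1, 1, -1)ᵀ
v_3 = (0, 1, 0)ᵀ

Let N = A − (-3)·I. We want v_3 with N^3 v_3 = 0 but N^2 v_3 ≠ 0; then v_{j-1} := N · v_j for j = 3, …, 2.

Pick v_3 = (0, 1, 0)ᵀ.
Then v_2 = N · v_3 = (-1, 1, -1)ᵀ.
Then v_1 = N · v_2 = (1, 0, 0)ᵀ.

Sanity check: (A − (-3)·I) v_1 = (0, 0, 0)ᵀ = 0. ✓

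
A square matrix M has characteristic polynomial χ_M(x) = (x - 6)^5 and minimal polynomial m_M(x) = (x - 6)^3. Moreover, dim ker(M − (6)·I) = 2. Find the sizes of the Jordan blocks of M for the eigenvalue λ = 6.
Block sizes for λ = 6: [3, 2]

Step 1 — from the characteristic polynomial, algebraic multiplicity of λ = 6 is 5. From dim ker(M − (6)·I) = 2, there are exactly 2 Jordan blocks for λ = 6.
Step 2 — from the minimal polynomial, the factor (x − 6)^3 tells us the largest block for λ = 6 has size 3.
Step 3 — with total size 5, 2 blocks, and largest block 3, the block sizes (in nonincreasing order) are [3, 2].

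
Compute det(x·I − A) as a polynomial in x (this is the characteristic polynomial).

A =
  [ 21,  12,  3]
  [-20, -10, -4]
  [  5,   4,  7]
x^3 - 18*x^2 + 108*x - 216

Expanding det(x·I − A) (e.g. by cofactor expansion or by noting that A is similar to its Jordan form J, which has the same characteristic polynomial as A) gives
  χ_A(x) = x^3 - 18*x^2 + 108*x - 216
which factors as (x - 6)^3. The eigenvalues (with algebraic multiplicities) are λ = 6 with multiplicity 3.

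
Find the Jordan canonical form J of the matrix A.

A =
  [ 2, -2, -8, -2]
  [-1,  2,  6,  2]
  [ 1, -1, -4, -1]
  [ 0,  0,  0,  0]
J_3(0) ⊕ J_1(0)

The characteristic polynomial is
  det(x·I − A) = x^4

Eigenvalues and multiplicities (the geometric multiplicity of λ is n − rank(A − λI), which equals the number of Jordan blocks for λ):
  λ = 0: algebraic multiplicity = 4, geometric multiplicity = 2

Determining the block sizes for each eigenvalue:
  λ = 0: with am = 4 and gm = 2, the partition is not yet determined (e.g. several partitions of 4 into 2 parts exist). Let N = A − (0)·I. Computing rank(N^1) = 2, rank(N^2) = 1, rank(N^3) = 0; the number of blocks of size ≥ j is rank(N^{j−1}) − rank(N^j), giving [2, 1, 1]. So we have 1 block(s) of size 3, 1 block(s) of size 1 → block sizes [3, 1]

Assembling the blocks gives a Jordan form
J =
  [0, 1, 0, 0]
  [0, 0, 1, 0]
  [0, 0, 0, 0]
  [0, 0, 0, 0]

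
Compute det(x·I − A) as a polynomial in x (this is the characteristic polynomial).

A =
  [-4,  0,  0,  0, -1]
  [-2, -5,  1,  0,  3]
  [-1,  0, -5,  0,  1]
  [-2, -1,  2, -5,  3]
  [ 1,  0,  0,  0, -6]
x^5 + 25*x^4 + 250*x^3 + 1250*x^2 + 3125*x + 3125

Expanding det(x·I − A) (e.g. by cofactor expansion or by noting that A is similar to its Jordan form J, which has the same characteristic polynomial as A) gives
  χ_A(x) = x^5 + 25*x^4 + 250*x^3 + 1250*x^2 + 3125*x + 3125
which factors as (x + 5)^5. The eigenvalues (with algebraic multiplicities) are λ = -5 with multiplicity 5.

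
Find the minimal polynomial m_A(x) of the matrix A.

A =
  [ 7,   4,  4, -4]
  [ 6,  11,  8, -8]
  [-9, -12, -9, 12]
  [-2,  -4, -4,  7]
x^3 - 13*x^2 + 55*x - 75

The characteristic polynomial is χ_A(x) = (x - 5)^2*(x - 3)^2, so the eigenvalues are known. The minimal polynomial is
  m_A(x) = Π_λ (x − λ)^{k_λ}
where k_λ is the size of the *largest* Jordan block for λ (equivalently, the smallest k with (A − λI)^k v = 0 for every generalised eigenvector v of λ).

  λ = 3: largest Jordan block has size 1, contributing (x − 3)
  λ = 5: largest Jordan block has size 2, contributing (x − 5)^2

So m_A(x) = (x - 5)^2*(x - 3) = x^3 - 13*x^2 + 55*x - 75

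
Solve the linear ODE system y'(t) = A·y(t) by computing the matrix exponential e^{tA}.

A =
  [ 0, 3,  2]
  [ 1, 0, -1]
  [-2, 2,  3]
e^{tA} =
  [-t*exp(t) + exp(t), -t^2*exp(t) + 3*t*exp(t), -t^2*exp(t)/2 + 2*t*exp(t)]
  [t*exp(t), t^2*exp(t) - t*exp(t) + exp(t), t^2*exp(t)/2 - t*exp(t)]
  [-2*t*exp(t), -2*t^2*exp(t) + 2*t*exp(t), -t^2*exp(t) + 2*t*exp(t) + exp(t)]

Strategy: write A = P · J · P⁻¹ where J is a Jordan canonical form, so e^{tA} = P · e^{tJ} · P⁻¹, and e^{tJ} can be computed block-by-block.

A has Jordan form
J =
  [1, 1, 0]
  [0, 1, 1]
  [0, 0, 1]
(up to reordering of blocks).

Per-block formulas:
  For a 3×3 Jordan block J_3(1): exp(t · J_3(1)) = e^(1t)·(I + t·N + (t^2/2)·N^2), where N is the 3×3 nilpotent shift.

After assembling e^{tJ} and conjugating by P, we get:

e^{tA} =
  [-t*exp(t) + exp(t), -t^2*exp(t) + 3*t*exp(t), -t^2*exp(t)/2 + 2*t*exp(t)]
  [t*exp(t), t^2*exp(t) - t*exp(t) + exp(t), t^2*exp(t)/2 - t*exp(t)]
  [-2*t*exp(t), -2*t^2*exp(t) + 2*t*exp(t), -t^2*exp(t) + 2*t*exp(t) + exp(t)]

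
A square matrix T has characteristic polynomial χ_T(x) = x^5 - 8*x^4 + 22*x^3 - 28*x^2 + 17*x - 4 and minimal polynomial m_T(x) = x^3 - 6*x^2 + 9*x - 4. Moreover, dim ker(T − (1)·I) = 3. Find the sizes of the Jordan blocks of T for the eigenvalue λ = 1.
Block sizes for λ = 1: [2, 1, 1]

Step 1 — from the characteristic polynomial, algebraic multiplicity of λ = 1 is 4. From dim ker(T − (1)·I) = 3, there are exactly 3 Jordan blocks for λ = 1.
Step 2 — from the minimal polynomial, the factor (x − 1)^2 tells us the largest block for λ = 1 has size 2.
Step 3 — with total size 4, 3 blocks, and largest block 2, the block sizes (in nonincreasing order) are [2, 1, 1].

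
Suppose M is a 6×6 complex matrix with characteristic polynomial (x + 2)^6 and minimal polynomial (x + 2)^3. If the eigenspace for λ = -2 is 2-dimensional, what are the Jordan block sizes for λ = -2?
Block sizes for λ = -2: [3, 3]

Step 1 — from the characteristic polynomial, algebraic multiplicity of λ = -2 is 6. From dim ker(M − (-2)·I) = 2, there are exactly 2 Jordan blocks for λ = -2.
Step 2 — from the minimal polynomial, the factor (x + 2)^3 tells us the largest block for λ = -2 has size 3.
Step 3 — with total size 6, 2 blocks, and largest block 3, the block sizes (in nonincreasing order) are [3, 3].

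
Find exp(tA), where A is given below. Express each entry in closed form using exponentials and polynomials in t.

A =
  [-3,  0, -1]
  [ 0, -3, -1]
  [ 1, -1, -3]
e^{tA} =
  [-t^2*exp(-3*t)/2 + exp(-3*t), t^2*exp(-3*t)/2, -t*exp(-3*t)]
  [-t^2*exp(-3*t)/2, t^2*exp(-3*t)/2 + exp(-3*t), -t*exp(-3*t)]
  [t*exp(-3*t), -t*exp(-3*t), exp(-3*t)]

Strategy: write A = P · J · P⁻¹ where J is a Jordan canonical form, so e^{tA} = P · e^{tJ} · P⁻¹, and e^{tJ} can be computed block-by-block.

A has Jordan form
J =
  [-3,  1,  0]
  [ 0, -3,  1]
  [ 0,  0, -3]
(up to reordering of blocks).

Per-block formulas:
  For a 3×3 Jordan block J_3(-3): exp(t · J_3(-3)) = e^(-3t)·(I + t·N + (t^2/2)·N^2), where N is the 3×3 nilpotent shift.

After assembling e^{tJ} and conjugating by P, we get:

e^{tA} =
  [-t^2*exp(-3*t)/2 + exp(-3*t), t^2*exp(-3*t)/2, -t*exp(-3*t)]
  [-t^2*exp(-3*t)/2, t^2*exp(-3*t)/2 + exp(-3*t), -t*exp(-3*t)]
  [t*exp(-3*t), -t*exp(-3*t), exp(-3*t)]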